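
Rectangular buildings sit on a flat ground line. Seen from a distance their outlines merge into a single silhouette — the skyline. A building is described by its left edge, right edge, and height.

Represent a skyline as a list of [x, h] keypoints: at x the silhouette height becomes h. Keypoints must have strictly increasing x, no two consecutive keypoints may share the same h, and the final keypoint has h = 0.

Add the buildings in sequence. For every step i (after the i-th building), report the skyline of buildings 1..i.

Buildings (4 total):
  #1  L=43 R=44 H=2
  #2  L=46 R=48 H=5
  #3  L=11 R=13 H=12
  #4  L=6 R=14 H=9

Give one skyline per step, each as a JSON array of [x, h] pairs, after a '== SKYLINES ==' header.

== SKYLINES ==
[[43,2],[44,0]]
[[43,2],[44,0],[46,5],[48,0]]
[[11,12],[13,0],[43,2],[44,0],[46,5],[48,0]]
[[6,9],[11,12],[13,9],[14,0],[43,2],[44,0],[46,5],[48,0]]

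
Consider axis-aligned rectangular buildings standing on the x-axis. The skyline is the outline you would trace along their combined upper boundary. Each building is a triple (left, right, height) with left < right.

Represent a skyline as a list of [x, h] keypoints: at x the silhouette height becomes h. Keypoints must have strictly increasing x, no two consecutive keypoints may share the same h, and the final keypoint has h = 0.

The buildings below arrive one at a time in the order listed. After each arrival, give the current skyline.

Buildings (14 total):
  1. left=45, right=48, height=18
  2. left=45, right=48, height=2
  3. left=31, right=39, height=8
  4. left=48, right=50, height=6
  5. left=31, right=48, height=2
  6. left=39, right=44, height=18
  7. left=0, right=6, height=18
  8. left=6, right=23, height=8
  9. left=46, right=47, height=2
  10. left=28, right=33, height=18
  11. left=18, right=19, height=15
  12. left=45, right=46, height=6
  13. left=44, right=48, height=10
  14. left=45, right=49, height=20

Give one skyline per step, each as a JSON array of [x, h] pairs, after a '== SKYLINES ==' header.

== SKYLINES ==
[[45,18],[48,0]]
[[45,18],[48,0]]
[[31,8],[39,0],[45,18],[48,0]]
[[31,8],[39,0],[45,18],[48,6],[50,0]]
[[31,8],[39,2],[45,18],[48,6],[50,0]]
[[31,8],[39,18],[44,2],[45,18],[48,6],[50,0]]
[[0,18],[6,0],[31,8],[39,18],[44,2],[45,18],[48,6],[50,0]]
[[0,18],[6,8],[23,0],[31,8],[39,18],[44,2],[45,18],[48,6],[50,0]]
[[0,18],[6,8],[23,0],[31,8],[39,18],[44,2],[45,18],[48,6],[50,0]]
[[0,18],[6,8],[23,0],[28,18],[33,8],[39,18],[44,2],[45,18],[48,6],[50,0]]
[[0,18],[6,8],[18,15],[19,8],[23,0],[28,18],[33,8],[39,18],[44,2],[45,18],[48,6],[50,0]]
[[0,18],[6,8],[18,15],[19,8],[23,0],[28,18],[33,8],[39,18],[44,2],[45,18],[48,6],[50,0]]
[[0,18],[6,8],[18,15],[19,8],[23,0],[28,18],[33,8],[39,18],[44,10],[45,18],[48,6],[50,0]]
[[0,18],[6,8],[18,15],[19,8],[23,0],[28,18],[33,8],[39,18],[44,10],[45,20],[49,6],[50,0]]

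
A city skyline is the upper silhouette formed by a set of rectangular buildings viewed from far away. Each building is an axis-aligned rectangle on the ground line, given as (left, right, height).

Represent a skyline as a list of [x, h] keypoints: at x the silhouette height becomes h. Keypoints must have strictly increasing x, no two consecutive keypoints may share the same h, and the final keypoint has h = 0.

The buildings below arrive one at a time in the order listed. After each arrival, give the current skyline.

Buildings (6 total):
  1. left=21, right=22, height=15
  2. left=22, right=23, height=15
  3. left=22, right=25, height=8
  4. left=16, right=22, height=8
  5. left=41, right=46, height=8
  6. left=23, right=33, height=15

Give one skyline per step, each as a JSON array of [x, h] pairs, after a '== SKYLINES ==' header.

== SKYLINES ==
[[21,15],[22,0]]
[[21,15],[23,0]]
[[21,15],[23,8],[25,0]]
[[16,8],[21,15],[23,8],[25,0]]
[[16,8],[21,15],[23,8],[25,0],[41,8],[46,0]]
[[16,8],[21,15],[33,0],[41,8],[46,0]]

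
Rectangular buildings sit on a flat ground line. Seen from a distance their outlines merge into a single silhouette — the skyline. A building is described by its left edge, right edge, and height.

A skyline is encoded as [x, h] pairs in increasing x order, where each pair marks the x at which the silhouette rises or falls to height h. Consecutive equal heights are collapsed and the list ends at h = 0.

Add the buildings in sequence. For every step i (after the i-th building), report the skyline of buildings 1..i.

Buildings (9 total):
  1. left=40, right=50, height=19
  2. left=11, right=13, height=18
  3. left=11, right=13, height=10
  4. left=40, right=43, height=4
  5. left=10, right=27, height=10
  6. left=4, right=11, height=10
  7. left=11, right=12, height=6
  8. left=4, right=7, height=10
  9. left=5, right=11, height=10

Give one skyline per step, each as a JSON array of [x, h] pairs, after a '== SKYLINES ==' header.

== SKYLINES ==
[[40,19],[50,0]]
[[11,18],[13,0],[40,19],[50,0]]
[[11,18],[13,0],[40,19],[50,0]]
[[11,18],[13,0],[40,19],[50,0]]
[[10,10],[11,18],[13,10],[27,0],[40,19],[50,0]]
[[4,10],[11,18],[13,10],[27,0],[40,19],[50,0]]
[[4,10],[11,18],[13,10],[27,0],[40,19],[50,0]]
[[4,10],[11,18],[13,10],[27,0],[40,19],[50,0]]
[[4,10],[11,18],[13,10],[27,0],[40,19],[50,0]]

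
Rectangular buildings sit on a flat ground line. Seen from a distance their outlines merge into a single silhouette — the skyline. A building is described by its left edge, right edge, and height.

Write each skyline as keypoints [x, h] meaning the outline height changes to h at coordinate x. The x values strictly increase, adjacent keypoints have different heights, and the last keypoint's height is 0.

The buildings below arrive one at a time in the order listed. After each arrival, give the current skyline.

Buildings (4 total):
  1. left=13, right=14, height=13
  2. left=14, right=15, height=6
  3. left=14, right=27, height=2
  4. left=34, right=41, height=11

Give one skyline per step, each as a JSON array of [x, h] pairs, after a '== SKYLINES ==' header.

== SKYLINES ==
[[13,13],[14,0]]
[[13,13],[14,6],[15,0]]
[[13,13],[14,6],[15,2],[27,0]]
[[13,13],[14,6],[15,2],[27,0],[34,11],[41,0]]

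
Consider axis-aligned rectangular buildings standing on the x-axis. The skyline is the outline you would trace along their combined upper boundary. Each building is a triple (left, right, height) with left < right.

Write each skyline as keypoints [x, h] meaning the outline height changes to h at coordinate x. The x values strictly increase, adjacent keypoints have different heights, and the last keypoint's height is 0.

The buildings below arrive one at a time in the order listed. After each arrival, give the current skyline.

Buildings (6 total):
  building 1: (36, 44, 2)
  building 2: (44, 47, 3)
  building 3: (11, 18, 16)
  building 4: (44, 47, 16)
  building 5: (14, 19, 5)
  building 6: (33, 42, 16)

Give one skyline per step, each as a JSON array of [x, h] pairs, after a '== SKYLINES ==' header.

== SKYLINES ==
[[36,2],[44,0]]
[[36,2],[44,3],[47,0]]
[[11,16],[18,0],[36,2],[44,3],[47,0]]
[[11,16],[18,0],[36,2],[44,16],[47,0]]
[[11,16],[18,5],[19,0],[36,2],[44,16],[47,0]]
[[11,16],[18,5],[19,0],[33,16],[42,2],[44,16],[47,0]]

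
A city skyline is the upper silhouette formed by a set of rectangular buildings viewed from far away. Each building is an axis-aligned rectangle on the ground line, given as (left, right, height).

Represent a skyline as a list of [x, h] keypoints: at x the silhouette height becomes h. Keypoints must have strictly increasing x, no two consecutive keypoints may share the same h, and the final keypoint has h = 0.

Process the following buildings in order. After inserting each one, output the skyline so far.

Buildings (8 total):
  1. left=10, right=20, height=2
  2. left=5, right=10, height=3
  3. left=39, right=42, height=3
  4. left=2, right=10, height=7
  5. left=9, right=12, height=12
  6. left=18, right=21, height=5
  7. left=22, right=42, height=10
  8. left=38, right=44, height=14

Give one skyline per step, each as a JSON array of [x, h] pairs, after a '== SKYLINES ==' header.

== SKYLINES ==
[[10,2],[20,0]]
[[5,3],[10,2],[20,0]]
[[5,3],[10,2],[20,0],[39,3],[42,0]]
[[2,7],[10,2],[20,0],[39,3],[42,0]]
[[2,7],[9,12],[12,2],[20,0],[39,3],[42,0]]
[[2,7],[9,12],[12,2],[18,5],[21,0],[39,3],[42,0]]
[[2,7],[9,12],[12,2],[18,5],[21,0],[22,10],[42,0]]
[[2,7],[9,12],[12,2],[18,5],[21,0],[22,10],[38,14],[44,0]]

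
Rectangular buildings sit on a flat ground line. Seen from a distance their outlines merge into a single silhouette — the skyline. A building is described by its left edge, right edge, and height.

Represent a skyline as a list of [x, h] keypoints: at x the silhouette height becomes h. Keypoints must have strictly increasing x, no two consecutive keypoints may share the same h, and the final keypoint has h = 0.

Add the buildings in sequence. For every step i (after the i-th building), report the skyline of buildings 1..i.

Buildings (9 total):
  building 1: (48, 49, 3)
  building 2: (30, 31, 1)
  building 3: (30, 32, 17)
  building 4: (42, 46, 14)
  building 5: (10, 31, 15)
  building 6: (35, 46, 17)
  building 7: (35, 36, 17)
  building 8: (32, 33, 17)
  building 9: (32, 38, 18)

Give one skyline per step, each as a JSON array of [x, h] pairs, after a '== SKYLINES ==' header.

== SKYLINES ==
[[48,3],[49,0]]
[[30,1],[31,0],[48,3],[49,0]]
[[30,17],[32,0],[48,3],[49,0]]
[[30,17],[32,0],[42,14],[46,0],[48,3],[49,0]]
[[10,15],[30,17],[32,0],[42,14],[46,0],[48,3],[49,0]]
[[10,15],[30,17],[32,0],[35,17],[46,0],[48,3],[49,0]]
[[10,15],[30,17],[32,0],[35,17],[46,0],[48,3],[49,0]]
[[10,15],[30,17],[33,0],[35,17],[46,0],[48,3],[49,0]]
[[10,15],[30,17],[32,18],[38,17],[46,0],[48,3],[49,0]]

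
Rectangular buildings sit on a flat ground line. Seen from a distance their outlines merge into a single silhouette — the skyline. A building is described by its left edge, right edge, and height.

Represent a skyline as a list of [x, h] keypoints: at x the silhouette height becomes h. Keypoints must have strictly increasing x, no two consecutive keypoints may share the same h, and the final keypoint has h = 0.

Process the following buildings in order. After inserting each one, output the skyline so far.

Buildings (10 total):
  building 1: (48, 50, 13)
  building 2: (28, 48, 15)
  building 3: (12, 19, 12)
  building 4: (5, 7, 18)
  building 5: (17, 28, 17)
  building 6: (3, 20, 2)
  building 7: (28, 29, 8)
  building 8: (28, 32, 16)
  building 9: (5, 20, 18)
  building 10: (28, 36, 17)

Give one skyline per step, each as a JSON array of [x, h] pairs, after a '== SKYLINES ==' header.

== SKYLINES ==
[[48,13],[50,0]]
[[28,15],[48,13],[50,0]]
[[12,12],[19,0],[28,15],[48,13],[50,0]]
[[5,18],[7,0],[12,12],[19,0],[28,15],[48,13],[50,0]]
[[5,18],[7,0],[12,12],[17,17],[28,15],[48,13],[50,0]]
[[3,2],[5,18],[7,2],[12,12],[17,17],[28,15],[48,13],[50,0]]
[[3,2],[5,18],[7,2],[12,12],[17,17],[28,15],[48,13],[50,0]]
[[3,2],[5,18],[7,2],[12,12],[17,17],[28,16],[32,15],[48,13],[50,0]]
[[3,2],[5,18],[20,17],[28,16],[32,15],[48,13],[50,0]]
[[3,2],[5,18],[20,17],[36,15],[48,13],[50,0]]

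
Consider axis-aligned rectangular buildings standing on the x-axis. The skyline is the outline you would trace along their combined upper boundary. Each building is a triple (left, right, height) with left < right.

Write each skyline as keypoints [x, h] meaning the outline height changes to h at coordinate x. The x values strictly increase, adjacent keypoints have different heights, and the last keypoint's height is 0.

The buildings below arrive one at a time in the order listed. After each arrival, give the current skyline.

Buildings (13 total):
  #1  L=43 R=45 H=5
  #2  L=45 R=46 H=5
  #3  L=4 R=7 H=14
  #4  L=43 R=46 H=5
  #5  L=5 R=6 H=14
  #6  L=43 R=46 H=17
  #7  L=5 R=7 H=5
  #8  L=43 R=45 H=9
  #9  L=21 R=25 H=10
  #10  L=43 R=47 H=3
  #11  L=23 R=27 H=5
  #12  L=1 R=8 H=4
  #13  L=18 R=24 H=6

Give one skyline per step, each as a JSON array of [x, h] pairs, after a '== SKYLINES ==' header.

== SKYLINES ==
[[43,5],[45,0]]
[[43,5],[46,0]]
[[4,14],[7,0],[43,5],[46,0]]
[[4,14],[7,0],[43,5],[46,0]]
[[4,14],[7,0],[43,5],[46,0]]
[[4,14],[7,0],[43,17],[46,0]]
[[4,14],[7,0],[43,17],[46,0]]
[[4,14],[7,0],[43,17],[46,0]]
[[4,14],[7,0],[21,10],[25,0],[43,17],[46,0]]
[[4,14],[7,0],[21,10],[25,0],[43,17],[46,3],[47,0]]
[[4,14],[7,0],[21,10],[25,5],[27,0],[43,17],[46,3],[47,0]]
[[1,4],[4,14],[7,4],[8,0],[21,10],[25,5],[27,0],[43,17],[46,3],[47,0]]
[[1,4],[4,14],[7,4],[8,0],[18,6],[21,10],[25,5],[27,0],[43,17],[46,3],[47,0]]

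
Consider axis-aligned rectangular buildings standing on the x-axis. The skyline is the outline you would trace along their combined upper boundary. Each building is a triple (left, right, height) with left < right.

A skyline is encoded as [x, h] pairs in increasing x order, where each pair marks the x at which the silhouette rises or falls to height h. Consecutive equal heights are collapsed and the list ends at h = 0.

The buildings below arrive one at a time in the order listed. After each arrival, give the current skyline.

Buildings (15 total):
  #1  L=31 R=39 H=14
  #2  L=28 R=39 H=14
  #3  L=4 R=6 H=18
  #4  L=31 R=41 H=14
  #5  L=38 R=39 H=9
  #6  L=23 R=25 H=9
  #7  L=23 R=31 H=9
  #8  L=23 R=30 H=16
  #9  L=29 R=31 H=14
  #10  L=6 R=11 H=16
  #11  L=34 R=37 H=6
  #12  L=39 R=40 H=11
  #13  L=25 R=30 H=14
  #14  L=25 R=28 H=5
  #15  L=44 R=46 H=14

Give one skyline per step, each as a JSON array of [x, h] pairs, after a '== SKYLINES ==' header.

== SKYLINES ==
[[31,14],[39,0]]
[[28,14],[39,0]]
[[4,18],[6,0],[28,14],[39,0]]
[[4,18],[6,0],[28,14],[41,0]]
[[4,18],[6,0],[28,14],[41,0]]
[[4,18],[6,0],[23,9],[25,0],[28,14],[41,0]]
[[4,18],[6,0],[23,9],[28,14],[41,0]]
[[4,18],[6,0],[23,16],[30,14],[41,0]]
[[4,18],[6,0],[23,16],[30,14],[41,0]]
[[4,18],[6,16],[11,0],[23,16],[30,14],[41,0]]
[[4,18],[6,16],[11,0],[23,16],[30,14],[41,0]]
[[4,18],[6,16],[11,0],[23,16],[30,14],[41,0]]
[[4,18],[6,16],[11,0],[23,16],[30,14],[41,0]]
[[4,18],[6,16],[11,0],[23,16],[30,14],[41,0]]
[[4,18],[6,16],[11,0],[23,16],[30,14],[41,0],[44,14],[46,0]]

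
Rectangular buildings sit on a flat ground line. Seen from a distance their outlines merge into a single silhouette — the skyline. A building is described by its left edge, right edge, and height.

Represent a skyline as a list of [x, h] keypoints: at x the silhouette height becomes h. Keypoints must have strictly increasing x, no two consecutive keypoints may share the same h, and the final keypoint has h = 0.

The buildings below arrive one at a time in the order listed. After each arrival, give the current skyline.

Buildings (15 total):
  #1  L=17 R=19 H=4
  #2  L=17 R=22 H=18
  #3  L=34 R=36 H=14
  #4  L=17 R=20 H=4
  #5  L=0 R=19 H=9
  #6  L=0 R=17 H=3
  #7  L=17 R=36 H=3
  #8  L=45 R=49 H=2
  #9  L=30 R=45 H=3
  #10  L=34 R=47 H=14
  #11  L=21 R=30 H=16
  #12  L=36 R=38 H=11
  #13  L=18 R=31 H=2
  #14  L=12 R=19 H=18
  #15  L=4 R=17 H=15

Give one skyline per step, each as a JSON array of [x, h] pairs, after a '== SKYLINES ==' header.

== SKYLINES ==
[[17,4],[19,0]]
[[17,18],[22,0]]
[[17,18],[22,0],[34,14],[36,0]]
[[17,18],[22,0],[34,14],[36,0]]
[[0,9],[17,18],[22,0],[34,14],[36,0]]
[[0,9],[17,18],[22,0],[34,14],[36,0]]
[[0,9],[17,18],[22,3],[34,14],[36,0]]
[[0,9],[17,18],[22,3],[34,14],[36,0],[45,2],[49,0]]
[[0,9],[17,18],[22,3],[34,14],[36,3],[45,2],[49,0]]
[[0,9],[17,18],[22,3],[34,14],[47,2],[49,0]]
[[0,9],[17,18],[22,16],[30,3],[34,14],[47,2],[49,0]]
[[0,9],[17,18],[22,16],[30,3],[34,14],[47,2],[49,0]]
[[0,9],[17,18],[22,16],[30,3],[34,14],[47,2],[49,0]]
[[0,9],[12,18],[22,16],[30,3],[34,14],[47,2],[49,0]]
[[0,9],[4,15],[12,18],[22,16],[30,3],[34,14],[47,2],[49,0]]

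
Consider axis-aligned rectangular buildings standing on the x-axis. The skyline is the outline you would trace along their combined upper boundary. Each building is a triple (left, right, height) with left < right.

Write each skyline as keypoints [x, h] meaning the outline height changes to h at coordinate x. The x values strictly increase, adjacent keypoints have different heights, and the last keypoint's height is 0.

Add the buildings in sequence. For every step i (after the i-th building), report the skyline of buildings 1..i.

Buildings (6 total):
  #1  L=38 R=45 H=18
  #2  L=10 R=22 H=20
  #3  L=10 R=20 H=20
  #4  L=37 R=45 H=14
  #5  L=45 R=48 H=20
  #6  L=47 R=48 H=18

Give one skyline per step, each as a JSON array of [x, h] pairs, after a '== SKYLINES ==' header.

== SKYLINES ==
[[38,18],[45,0]]
[[10,20],[22,0],[38,18],[45,0]]
[[10,20],[22,0],[38,18],[45,0]]
[[10,20],[22,0],[37,14],[38,18],[45,0]]
[[10,20],[22,0],[37,14],[38,18],[45,20],[48,0]]
[[10,20],[22,0],[37,14],[38,18],[45,20],[48,0]]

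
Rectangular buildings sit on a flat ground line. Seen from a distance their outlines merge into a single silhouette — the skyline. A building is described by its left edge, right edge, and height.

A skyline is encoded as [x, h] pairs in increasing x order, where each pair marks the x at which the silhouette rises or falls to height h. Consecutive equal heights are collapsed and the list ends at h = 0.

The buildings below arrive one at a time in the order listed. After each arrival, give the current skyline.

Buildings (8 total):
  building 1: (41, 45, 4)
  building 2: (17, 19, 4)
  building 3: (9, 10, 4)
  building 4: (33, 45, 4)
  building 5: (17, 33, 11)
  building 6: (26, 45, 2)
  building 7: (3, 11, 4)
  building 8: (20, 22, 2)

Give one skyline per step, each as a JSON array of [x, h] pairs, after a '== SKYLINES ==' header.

== SKYLINES ==
[[41,4],[45,0]]
[[17,4],[19,0],[41,4],[45,0]]
[[9,4],[10,0],[17,4],[19,0],[41,4],[45,0]]
[[9,4],[10,0],[17,4],[19,0],[33,4],[45,0]]
[[9,4],[10,0],[17,11],[33,4],[45,0]]
[[9,4],[10,0],[17,11],[33,4],[45,0]]
[[3,4],[11,0],[17,11],[33,4],[45,0]]
[[3,4],[11,0],[17,11],[33,4],[45,0]]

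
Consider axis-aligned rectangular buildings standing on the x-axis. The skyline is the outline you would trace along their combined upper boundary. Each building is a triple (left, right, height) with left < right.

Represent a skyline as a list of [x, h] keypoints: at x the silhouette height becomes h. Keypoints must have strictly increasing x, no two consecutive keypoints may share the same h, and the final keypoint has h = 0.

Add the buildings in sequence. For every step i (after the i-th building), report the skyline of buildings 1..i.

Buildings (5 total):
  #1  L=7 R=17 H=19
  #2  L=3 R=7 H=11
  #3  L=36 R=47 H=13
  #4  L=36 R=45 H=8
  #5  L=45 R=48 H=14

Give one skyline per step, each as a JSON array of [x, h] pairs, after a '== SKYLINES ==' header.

== SKYLINES ==
[[7,19],[17,0]]
[[3,11],[7,19],[17,0]]
[[3,11],[7,19],[17,0],[36,13],[47,0]]
[[3,11],[7,19],[17,0],[36,13],[47,0]]
[[3,11],[7,19],[17,0],[36,13],[45,14],[48,0]]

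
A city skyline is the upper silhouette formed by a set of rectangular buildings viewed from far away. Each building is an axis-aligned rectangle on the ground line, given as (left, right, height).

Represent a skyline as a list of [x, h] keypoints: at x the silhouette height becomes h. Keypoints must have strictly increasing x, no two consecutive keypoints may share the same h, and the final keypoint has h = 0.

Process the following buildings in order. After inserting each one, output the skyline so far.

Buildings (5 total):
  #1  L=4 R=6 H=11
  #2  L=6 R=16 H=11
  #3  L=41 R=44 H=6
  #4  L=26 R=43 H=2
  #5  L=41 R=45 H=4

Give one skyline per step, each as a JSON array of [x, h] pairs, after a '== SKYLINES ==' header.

== SKYLINES ==
[[4,11],[6,0]]
[[4,11],[16,0]]
[[4,11],[16,0],[41,6],[44,0]]
[[4,11],[16,0],[26,2],[41,6],[44,0]]
[[4,11],[16,0],[26,2],[41,6],[44,4],[45,0]]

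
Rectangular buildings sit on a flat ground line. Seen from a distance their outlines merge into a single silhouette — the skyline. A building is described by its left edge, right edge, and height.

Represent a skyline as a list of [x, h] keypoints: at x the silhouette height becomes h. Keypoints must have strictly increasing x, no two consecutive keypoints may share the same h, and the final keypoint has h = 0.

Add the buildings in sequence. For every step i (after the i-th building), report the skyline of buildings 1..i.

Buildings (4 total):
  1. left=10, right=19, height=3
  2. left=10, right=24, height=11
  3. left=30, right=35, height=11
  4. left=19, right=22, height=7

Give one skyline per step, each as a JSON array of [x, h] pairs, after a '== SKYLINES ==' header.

== SKYLINES ==
[[10,3],[19,0]]
[[10,11],[24,0]]
[[10,11],[24,0],[30,11],[35,0]]
[[10,11],[24,0],[30,11],[35,0]]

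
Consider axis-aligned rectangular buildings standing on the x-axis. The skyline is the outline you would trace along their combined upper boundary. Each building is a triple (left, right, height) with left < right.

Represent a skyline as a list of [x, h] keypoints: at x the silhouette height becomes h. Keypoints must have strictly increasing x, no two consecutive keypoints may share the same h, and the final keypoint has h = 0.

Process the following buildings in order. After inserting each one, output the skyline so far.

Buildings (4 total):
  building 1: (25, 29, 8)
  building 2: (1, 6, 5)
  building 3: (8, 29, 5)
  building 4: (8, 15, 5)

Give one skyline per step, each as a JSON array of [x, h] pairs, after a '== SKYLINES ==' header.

== SKYLINES ==
[[25,8],[29,0]]
[[1,5],[6,0],[25,8],[29,0]]
[[1,5],[6,0],[8,5],[25,8],[29,0]]
[[1,5],[6,0],[8,5],[25,8],[29,0]]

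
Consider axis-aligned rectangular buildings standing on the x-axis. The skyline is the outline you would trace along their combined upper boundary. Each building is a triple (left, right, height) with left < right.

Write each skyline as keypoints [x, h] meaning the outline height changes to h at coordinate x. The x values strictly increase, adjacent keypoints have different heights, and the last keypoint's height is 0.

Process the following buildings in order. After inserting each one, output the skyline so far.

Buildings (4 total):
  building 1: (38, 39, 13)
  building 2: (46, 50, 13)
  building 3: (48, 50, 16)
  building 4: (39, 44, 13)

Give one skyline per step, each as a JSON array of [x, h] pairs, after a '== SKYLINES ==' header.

== SKYLINES ==
[[38,13],[39,0]]
[[38,13],[39,0],[46,13],[50,0]]
[[38,13],[39,0],[46,13],[48,16],[50,0]]
[[38,13],[44,0],[46,13],[48,16],[50,0]]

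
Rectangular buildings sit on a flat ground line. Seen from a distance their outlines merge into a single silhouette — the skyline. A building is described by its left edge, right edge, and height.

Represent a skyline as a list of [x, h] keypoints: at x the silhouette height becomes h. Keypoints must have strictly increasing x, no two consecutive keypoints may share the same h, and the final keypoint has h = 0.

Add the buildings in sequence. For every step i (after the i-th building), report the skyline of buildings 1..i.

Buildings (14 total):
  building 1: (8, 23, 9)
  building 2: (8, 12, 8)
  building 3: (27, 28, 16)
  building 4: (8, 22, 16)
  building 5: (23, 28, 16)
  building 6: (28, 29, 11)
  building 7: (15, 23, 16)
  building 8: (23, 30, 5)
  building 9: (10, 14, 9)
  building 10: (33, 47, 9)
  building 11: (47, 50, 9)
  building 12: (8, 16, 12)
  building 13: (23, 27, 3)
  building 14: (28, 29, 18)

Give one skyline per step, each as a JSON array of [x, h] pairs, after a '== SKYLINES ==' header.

== SKYLINES ==
[[8,9],[23,0]]
[[8,9],[23,0]]
[[8,9],[23,0],[27,16],[28,0]]
[[8,16],[22,9],[23,0],[27,16],[28,0]]
[[8,16],[22,9],[23,16],[28,0]]
[[8,16],[22,9],[23,16],[28,11],[29,0]]
[[8,16],[28,11],[29,0]]
[[8,16],[28,11],[29,5],[30,0]]
[[8,16],[28,11],[29,5],[30,0]]
[[8,16],[28,11],[29,5],[30,0],[33,9],[47,0]]
[[8,16],[28,11],[29,5],[30,0],[33,9],[50,0]]
[[8,16],[28,11],[29,5],[30,0],[33,9],[50,0]]
[[8,16],[28,11],[29,5],[30,0],[33,9],[50,0]]
[[8,16],[28,18],[29,5],[30,0],[33,9],[50,0]]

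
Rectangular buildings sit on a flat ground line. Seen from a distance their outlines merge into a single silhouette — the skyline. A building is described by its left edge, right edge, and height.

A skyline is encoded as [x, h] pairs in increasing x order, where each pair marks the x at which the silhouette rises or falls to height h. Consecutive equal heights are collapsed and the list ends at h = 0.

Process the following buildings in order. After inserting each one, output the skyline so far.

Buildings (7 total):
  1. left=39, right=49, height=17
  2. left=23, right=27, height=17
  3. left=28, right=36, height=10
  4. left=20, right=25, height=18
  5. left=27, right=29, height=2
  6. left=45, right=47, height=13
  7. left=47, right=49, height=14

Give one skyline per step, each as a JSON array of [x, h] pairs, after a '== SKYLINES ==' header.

== SKYLINES ==
[[39,17],[49,0]]
[[23,17],[27,0],[39,17],[49,0]]
[[23,17],[27,0],[28,10],[36,0],[39,17],[49,0]]
[[20,18],[25,17],[27,0],[28,10],[36,0],[39,17],[49,0]]
[[20,18],[25,17],[27,2],[28,10],[36,0],[39,17],[49,0]]
[[20,18],[25,17],[27,2],[28,10],[36,0],[39,17],[49,0]]
[[20,18],[25,17],[27,2],[28,10],[36,0],[39,17],[49,0]]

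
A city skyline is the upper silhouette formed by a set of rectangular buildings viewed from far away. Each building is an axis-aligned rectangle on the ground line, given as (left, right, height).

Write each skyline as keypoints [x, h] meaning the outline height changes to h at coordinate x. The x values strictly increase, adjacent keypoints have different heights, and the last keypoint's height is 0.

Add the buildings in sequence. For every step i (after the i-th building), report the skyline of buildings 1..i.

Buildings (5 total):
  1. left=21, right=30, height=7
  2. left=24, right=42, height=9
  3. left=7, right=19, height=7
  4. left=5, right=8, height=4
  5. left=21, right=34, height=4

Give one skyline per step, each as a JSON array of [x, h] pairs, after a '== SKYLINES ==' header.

== SKYLINES ==
[[21,7],[30,0]]
[[21,7],[24,9],[42,0]]
[[7,7],[19,0],[21,7],[24,9],[42,0]]
[[5,4],[7,7],[19,0],[21,7],[24,9],[42,0]]
[[5,4],[7,7],[19,0],[21,7],[24,9],[42,0]]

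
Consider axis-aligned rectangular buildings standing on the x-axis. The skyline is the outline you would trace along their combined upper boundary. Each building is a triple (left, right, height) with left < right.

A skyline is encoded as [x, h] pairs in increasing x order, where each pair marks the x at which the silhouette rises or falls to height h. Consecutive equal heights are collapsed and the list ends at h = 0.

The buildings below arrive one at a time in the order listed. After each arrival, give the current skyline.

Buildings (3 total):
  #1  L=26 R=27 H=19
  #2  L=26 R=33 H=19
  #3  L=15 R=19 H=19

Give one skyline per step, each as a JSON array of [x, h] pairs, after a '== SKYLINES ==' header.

== SKYLINES ==
[[26,19],[27,0]]
[[26,19],[33,0]]
[[15,19],[19,0],[26,19],[33,0]]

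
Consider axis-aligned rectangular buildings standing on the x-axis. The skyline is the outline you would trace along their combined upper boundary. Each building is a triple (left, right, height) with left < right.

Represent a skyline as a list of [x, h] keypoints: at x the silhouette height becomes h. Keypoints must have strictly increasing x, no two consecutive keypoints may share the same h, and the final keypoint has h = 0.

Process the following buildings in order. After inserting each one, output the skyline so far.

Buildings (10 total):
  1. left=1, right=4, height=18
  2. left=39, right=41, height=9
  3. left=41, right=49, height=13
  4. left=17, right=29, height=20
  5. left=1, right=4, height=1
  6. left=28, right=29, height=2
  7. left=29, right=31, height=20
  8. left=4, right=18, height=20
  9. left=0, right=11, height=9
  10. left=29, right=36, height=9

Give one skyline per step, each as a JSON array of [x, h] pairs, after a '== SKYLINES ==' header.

== SKYLINES ==
[[1,18],[4,0]]
[[1,18],[4,0],[39,9],[41,0]]
[[1,18],[4,0],[39,9],[41,13],[49,0]]
[[1,18],[4,0],[17,20],[29,0],[39,9],[41,13],[49,0]]
[[1,18],[4,0],[17,20],[29,0],[39,9],[41,13],[49,0]]
[[1,18],[4,0],[17,20],[29,0],[39,9],[41,13],[49,0]]
[[1,18],[4,0],[17,20],[31,0],[39,9],[41,13],[49,0]]
[[1,18],[4,20],[31,0],[39,9],[41,13],[49,0]]
[[0,9],[1,18],[4,20],[31,0],[39,9],[41,13],[49,0]]
[[0,9],[1,18],[4,20],[31,9],[36,0],[39,9],[41,13],[49,0]]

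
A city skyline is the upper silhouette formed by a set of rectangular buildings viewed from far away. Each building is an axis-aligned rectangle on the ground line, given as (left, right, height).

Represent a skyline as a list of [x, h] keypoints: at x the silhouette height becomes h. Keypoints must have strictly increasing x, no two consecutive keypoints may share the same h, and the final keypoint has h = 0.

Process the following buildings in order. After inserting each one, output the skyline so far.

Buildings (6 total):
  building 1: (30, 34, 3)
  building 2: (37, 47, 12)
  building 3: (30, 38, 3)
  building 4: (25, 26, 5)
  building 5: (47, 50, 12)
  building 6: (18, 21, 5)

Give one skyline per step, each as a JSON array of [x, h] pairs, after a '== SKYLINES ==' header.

== SKYLINES ==
[[30,3],[34,0]]
[[30,3],[34,0],[37,12],[47,0]]
[[30,3],[37,12],[47,0]]
[[25,5],[26,0],[30,3],[37,12],[47,0]]
[[25,5],[26,0],[30,3],[37,12],[50,0]]
[[18,5],[21,0],[25,5],[26,0],[30,3],[37,12],[50,0]]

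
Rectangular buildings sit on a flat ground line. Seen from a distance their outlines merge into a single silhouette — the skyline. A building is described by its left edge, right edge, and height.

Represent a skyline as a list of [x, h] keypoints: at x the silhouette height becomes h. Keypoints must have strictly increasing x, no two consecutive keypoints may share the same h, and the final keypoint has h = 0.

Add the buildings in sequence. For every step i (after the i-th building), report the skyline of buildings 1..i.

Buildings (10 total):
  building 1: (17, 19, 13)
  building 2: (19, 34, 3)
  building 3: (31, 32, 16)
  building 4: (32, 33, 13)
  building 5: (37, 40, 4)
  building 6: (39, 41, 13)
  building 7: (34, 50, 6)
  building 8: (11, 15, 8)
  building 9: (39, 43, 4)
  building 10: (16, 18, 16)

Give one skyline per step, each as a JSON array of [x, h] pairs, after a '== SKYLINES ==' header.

== SKYLINES ==
[[17,13],[19,0]]
[[17,13],[19,3],[34,0]]
[[17,13],[19,3],[31,16],[32,3],[34,0]]
[[17,13],[19,3],[31,16],[32,13],[33,3],[34,0]]
[[17,13],[19,3],[31,16],[32,13],[33,3],[34,0],[37,4],[40,0]]
[[17,13],[19,3],[31,16],[32,13],[33,3],[34,0],[37,4],[39,13],[41,0]]
[[17,13],[19,3],[31,16],[32,13],[33,3],[34,6],[39,13],[41,6],[50,0]]
[[11,8],[15,0],[17,13],[19,3],[31,16],[32,13],[33,3],[34,6],[39,13],[41,6],[50,0]]
[[11,8],[15,0],[17,13],[19,3],[31,16],[32,13],[33,3],[34,6],[39,13],[41,6],[50,0]]
[[11,8],[15,0],[16,16],[18,13],[19,3],[31,16],[32,13],[33,3],[34,6],[39,13],[41,6],[50,0]]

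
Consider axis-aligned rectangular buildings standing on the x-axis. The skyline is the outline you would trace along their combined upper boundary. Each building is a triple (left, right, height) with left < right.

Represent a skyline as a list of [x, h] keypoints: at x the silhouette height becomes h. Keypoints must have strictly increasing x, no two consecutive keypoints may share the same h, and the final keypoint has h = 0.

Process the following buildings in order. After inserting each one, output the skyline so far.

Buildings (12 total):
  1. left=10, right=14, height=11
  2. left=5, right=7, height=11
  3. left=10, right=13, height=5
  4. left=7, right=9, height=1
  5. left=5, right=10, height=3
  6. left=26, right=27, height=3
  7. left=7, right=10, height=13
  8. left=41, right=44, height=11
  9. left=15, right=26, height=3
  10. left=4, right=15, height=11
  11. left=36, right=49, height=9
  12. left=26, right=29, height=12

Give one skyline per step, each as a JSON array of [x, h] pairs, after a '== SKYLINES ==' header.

== SKYLINES ==
[[10,11],[14,0]]
[[5,11],[7,0],[10,11],[14,0]]
[[5,11],[7,0],[10,11],[14,0]]
[[5,11],[7,1],[9,0],[10,11],[14,0]]
[[5,11],[7,3],[10,11],[14,0]]
[[5,11],[7,3],[10,11],[14,0],[26,3],[27,0]]
[[5,11],[7,13],[10,11],[14,0],[26,3],[27,0]]
[[5,11],[7,13],[10,11],[14,0],[26,3],[27,0],[41,11],[44,0]]
[[5,11],[7,13],[10,11],[14,0],[15,3],[27,0],[41,11],[44,0]]
[[4,11],[7,13],[10,11],[15,3],[27,0],[41,11],[44,0]]
[[4,11],[7,13],[10,11],[15,3],[27,0],[36,9],[41,11],[44,9],[49,0]]
[[4,11],[7,13],[10,11],[15,3],[26,12],[29,0],[36,9],[41,11],[44,9],[49,0]]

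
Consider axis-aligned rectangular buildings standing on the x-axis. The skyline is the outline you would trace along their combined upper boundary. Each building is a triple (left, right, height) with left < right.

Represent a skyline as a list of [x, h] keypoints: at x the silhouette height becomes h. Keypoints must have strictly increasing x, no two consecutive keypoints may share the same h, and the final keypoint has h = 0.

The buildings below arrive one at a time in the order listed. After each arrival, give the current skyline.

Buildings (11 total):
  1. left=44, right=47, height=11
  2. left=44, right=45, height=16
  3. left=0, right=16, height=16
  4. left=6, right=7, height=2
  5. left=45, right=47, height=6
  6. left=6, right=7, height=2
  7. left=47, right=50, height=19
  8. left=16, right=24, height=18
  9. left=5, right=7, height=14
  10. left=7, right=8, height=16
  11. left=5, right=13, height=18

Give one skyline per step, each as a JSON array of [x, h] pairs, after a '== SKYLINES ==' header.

== SKYLINES ==
[[44,11],[47,0]]
[[44,16],[45,11],[47,0]]
[[0,16],[16,0],[44,16],[45,11],[47,0]]
[[0,16],[16,0],[44,16],[45,11],[47,0]]
[[0,16],[16,0],[44,16],[45,11],[47,0]]
[[0,16],[16,0],[44,16],[45,11],[47,0]]
[[0,16],[16,0],[44,16],[45,11],[47,19],[50,0]]
[[0,16],[16,18],[24,0],[44,16],[45,11],[47,19],[50,0]]
[[0,16],[16,18],[24,0],[44,16],[45,11],[47,19],[50,0]]
[[0,16],[16,18],[24,0],[44,16],[45,11],[47,19],[50,0]]
[[0,16],[5,18],[13,16],[16,18],[24,0],[44,16],[45,11],[47,19],[50,0]]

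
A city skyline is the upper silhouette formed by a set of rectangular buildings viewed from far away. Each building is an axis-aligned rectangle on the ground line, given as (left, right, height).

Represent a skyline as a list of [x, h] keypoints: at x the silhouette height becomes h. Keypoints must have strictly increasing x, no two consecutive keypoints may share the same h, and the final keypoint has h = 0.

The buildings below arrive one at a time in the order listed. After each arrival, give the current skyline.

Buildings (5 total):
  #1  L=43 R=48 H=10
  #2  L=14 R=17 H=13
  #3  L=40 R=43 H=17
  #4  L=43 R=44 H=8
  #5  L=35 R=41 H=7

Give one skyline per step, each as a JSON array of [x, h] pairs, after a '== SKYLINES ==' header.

== SKYLINES ==
[[43,10],[48,0]]
[[14,13],[17,0],[43,10],[48,0]]
[[14,13],[17,0],[40,17],[43,10],[48,0]]
[[14,13],[17,0],[40,17],[43,10],[48,0]]
[[14,13],[17,0],[35,7],[40,17],[43,10],[48,0]]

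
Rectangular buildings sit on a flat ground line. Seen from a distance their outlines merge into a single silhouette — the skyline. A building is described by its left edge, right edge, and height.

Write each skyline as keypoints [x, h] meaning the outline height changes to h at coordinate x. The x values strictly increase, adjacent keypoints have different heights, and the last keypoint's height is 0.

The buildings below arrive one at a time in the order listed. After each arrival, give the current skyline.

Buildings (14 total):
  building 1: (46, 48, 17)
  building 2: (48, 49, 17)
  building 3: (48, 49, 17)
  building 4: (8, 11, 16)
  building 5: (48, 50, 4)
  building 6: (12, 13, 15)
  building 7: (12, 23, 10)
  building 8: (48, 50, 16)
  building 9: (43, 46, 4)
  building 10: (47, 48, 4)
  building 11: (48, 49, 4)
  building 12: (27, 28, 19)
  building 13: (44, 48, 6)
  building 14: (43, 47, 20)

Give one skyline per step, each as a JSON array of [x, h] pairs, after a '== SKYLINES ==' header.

== SKYLINES ==
[[46,17],[48,0]]
[[46,17],[49,0]]
[[46,17],[49,0]]
[[8,16],[11,0],[46,17],[49,0]]
[[8,16],[11,0],[46,17],[49,4],[50,0]]
[[8,16],[11,0],[12,15],[13,0],[46,17],[49,4],[50,0]]
[[8,16],[11,0],[12,15],[13,10],[23,0],[46,17],[49,4],[50,0]]
[[8,16],[11,0],[12,15],[13,10],[23,0],[46,17],[49,16],[50,0]]
[[8,16],[11,0],[12,15],[13,10],[23,0],[43,4],[46,17],[49,16],[50,0]]
[[8,16],[11,0],[12,15],[13,10],[23,0],[43,4],[46,17],[49,16],[50,0]]
[[8,16],[11,0],[12,15],[13,10],[23,0],[43,4],[46,17],[49,16],[50,0]]
[[8,16],[11,0],[12,15],[13,10],[23,0],[27,19],[28,0],[43,4],[46,17],[49,16],[50,0]]
[[8,16],[11,0],[12,15],[13,10],[23,0],[27,19],[28,0],[43,4],[44,6],[46,17],[49,16],[50,0]]
[[8,16],[11,0],[12,15],[13,10],[23,0],[27,19],[28,0],[43,20],[47,17],[49,16],[50,0]]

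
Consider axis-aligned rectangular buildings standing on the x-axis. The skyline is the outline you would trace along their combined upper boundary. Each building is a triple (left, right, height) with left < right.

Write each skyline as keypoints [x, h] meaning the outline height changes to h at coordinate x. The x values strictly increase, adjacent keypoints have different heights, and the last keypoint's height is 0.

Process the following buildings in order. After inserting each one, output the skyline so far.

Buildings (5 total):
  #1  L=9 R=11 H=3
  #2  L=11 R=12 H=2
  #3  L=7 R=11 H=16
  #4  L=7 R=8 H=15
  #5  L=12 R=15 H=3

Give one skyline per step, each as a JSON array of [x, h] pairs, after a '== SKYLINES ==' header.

== SKYLINES ==
[[9,3],[11,0]]
[[9,3],[11,2],[12,0]]
[[7,16],[11,2],[12,0]]
[[7,16],[11,2],[12,0]]
[[7,16],[11,2],[12,3],[15,0]]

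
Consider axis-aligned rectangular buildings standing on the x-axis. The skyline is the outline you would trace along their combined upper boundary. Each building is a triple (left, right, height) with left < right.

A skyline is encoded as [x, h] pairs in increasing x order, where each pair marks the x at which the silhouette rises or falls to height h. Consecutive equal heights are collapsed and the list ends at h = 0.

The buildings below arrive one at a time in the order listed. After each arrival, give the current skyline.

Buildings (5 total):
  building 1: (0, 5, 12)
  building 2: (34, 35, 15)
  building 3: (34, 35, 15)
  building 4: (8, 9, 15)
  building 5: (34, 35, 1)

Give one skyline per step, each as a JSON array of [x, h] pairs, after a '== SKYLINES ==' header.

== SKYLINES ==
[[0,12],[5,0]]
[[0,12],[5,0],[34,15],[35,0]]
[[0,12],[5,0],[34,15],[35,0]]
[[0,12],[5,0],[8,15],[9,0],[34,15],[35,0]]
[[0,12],[5,0],[8,15],[9,0],[34,15],[35,0]]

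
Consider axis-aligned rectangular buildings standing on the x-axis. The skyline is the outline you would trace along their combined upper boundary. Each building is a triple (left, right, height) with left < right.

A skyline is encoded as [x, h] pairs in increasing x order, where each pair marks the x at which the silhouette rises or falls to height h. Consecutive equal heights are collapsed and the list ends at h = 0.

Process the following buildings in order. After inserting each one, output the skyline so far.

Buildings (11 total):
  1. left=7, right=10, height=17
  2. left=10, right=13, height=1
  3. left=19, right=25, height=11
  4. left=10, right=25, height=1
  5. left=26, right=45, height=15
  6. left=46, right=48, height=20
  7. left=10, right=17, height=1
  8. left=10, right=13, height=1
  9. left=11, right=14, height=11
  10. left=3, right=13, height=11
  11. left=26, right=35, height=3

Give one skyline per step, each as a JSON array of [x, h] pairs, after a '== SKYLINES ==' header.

== SKYLINES ==
[[7,17],[10,0]]
[[7,17],[10,1],[13,0]]
[[7,17],[10,1],[13,0],[19,11],[25,0]]
[[7,17],[10,1],[19,11],[25,0]]
[[7,17],[10,1],[19,11],[25,0],[26,15],[45,0]]
[[7,17],[10,1],[19,11],[25,0],[26,15],[45,0],[46,20],[48,0]]
[[7,17],[10,1],[19,11],[25,0],[26,15],[45,0],[46,20],[48,0]]
[[7,17],[10,1],[19,11],[25,0],[26,15],[45,0],[46,20],[48,0]]
[[7,17],[10,1],[11,11],[14,1],[19,11],[25,0],[26,15],[45,0],[46,20],[48,0]]
[[3,11],[7,17],[10,11],[14,1],[19,11],[25,0],[26,15],[45,0],[46,20],[48,0]]
[[3,11],[7,17],[10,11],[14,1],[19,11],[25,0],[26,15],[45,0],[46,20],[48,0]]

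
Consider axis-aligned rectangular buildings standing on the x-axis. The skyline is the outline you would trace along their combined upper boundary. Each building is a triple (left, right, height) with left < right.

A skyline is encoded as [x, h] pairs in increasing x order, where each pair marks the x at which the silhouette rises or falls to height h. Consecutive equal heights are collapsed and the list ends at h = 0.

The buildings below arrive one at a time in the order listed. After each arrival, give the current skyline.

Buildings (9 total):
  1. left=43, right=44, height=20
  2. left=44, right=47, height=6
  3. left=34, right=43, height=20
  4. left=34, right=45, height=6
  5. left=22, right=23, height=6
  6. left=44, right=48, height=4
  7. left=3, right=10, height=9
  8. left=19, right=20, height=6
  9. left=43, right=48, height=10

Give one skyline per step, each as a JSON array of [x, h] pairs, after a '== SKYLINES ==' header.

== SKYLINES ==
[[43,20],[44,0]]
[[43,20],[44,6],[47,0]]
[[34,20],[44,6],[47,0]]
[[34,20],[44,6],[47,0]]
[[22,6],[23,0],[34,20],[44,6],[47,0]]
[[22,6],[23,0],[34,20],[44,6],[47,4],[48,0]]
[[3,9],[10,0],[22,6],[23,0],[34,20],[44,6],[47,4],[48,0]]
[[3,9],[10,0],[19,6],[20,0],[22,6],[23,0],[34,20],[44,6],[47,4],[48,0]]
[[3,9],[10,0],[19,6],[20,0],[22,6],[23,0],[34,20],[44,10],[48,0]]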